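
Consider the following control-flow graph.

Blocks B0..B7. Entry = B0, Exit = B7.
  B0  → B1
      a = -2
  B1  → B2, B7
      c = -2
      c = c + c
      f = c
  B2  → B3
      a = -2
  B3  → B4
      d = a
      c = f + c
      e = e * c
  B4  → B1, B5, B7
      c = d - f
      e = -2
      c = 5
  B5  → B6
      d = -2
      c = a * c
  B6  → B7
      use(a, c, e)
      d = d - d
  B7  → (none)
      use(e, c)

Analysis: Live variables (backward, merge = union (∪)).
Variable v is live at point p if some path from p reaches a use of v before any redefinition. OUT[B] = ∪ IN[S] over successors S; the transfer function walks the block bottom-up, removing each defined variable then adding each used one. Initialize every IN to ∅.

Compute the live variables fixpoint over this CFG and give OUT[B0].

Fixpoint table:
  B0:  IN={e}  OUT={e}
  B1:  IN={e}  OUT={c, e, f}
  B2:  IN={c, e, f}  OUT={a, c, e, f}
  B3:  IN={a, c, e, f}  OUT={a, d, f}
  B4:  IN={a, d, f}  OUT={a, c, e}
  B5:  IN={a, c, e}  OUT={a, c, d, e}
  B6:  IN={a, c, d, e}  OUT={c, e}
  B7:  IN={c, e}  OUT={}

Merge at B0: OUT[B0] = IN[B1] = {e}

Answer: {e}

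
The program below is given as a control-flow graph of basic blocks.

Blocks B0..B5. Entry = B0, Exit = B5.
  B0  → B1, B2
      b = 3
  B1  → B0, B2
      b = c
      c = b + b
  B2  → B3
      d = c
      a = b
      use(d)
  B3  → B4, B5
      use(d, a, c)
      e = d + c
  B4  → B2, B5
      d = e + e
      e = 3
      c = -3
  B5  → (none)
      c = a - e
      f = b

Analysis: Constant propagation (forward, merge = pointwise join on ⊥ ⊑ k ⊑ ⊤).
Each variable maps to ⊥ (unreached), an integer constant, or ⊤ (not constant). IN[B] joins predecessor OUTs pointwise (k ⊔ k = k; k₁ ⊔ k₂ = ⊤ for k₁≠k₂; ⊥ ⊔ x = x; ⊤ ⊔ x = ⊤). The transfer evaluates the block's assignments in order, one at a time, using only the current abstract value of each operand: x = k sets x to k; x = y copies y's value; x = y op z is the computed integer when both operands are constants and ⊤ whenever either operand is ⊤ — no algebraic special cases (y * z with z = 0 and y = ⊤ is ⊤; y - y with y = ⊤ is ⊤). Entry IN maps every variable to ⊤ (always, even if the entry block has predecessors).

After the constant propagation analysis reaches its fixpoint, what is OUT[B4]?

Converged values:
  B0:   IN=(all ⊤)   OUT={b:3; rest ⊤}
  B1:   IN={b:3; rest ⊤}   OUT=(all ⊤)
  B2:   IN=(all ⊤)   OUT=(all ⊤)
  B3:   IN=(all ⊤)   OUT=(all ⊤)
  B4:   IN=(all ⊤)   OUT={c:-3, e:3; rest ⊤}
  B5:   IN=(all ⊤)   OUT=(all ⊤)

Merge at B4: IN[B4] = OUT[B3] = {a: ⊤, b: ⊤, c: ⊤, d: ⊤, e: ⊤, f: ⊤}
Applying B4's transfer function to that IN value gives OUT[B4] (row B4 above).

Answer: {a: ⊤, b: ⊤, c: -3, d: ⊤, e: 3, f: ⊤}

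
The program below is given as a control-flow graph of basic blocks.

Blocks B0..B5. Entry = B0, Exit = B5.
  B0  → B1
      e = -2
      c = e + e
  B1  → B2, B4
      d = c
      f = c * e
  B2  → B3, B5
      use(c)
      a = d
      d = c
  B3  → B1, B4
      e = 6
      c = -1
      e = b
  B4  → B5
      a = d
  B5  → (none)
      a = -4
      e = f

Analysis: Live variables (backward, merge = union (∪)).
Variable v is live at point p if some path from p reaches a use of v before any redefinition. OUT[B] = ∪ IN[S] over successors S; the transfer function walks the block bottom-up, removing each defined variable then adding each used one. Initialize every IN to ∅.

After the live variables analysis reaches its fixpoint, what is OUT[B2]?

Answer: {b, d, f}

Derivation:
Per-block solution:
  B0:  IN={b}  OUT={b, c, e}
  B1:  IN={b, c, e}  OUT={b, c, d, f}
  B2:  IN={b, c, d, f}  OUT={b, d, f}
  B3:  IN={b, d, f}  OUT={b, c, d, e, f}
  B4:  IN={d, f}  OUT={f}
  B5:  IN={f}  OUT={}

Merge at B2: OUT[B2] = IN[B3] ⊔ IN[B5] = {b, d, f}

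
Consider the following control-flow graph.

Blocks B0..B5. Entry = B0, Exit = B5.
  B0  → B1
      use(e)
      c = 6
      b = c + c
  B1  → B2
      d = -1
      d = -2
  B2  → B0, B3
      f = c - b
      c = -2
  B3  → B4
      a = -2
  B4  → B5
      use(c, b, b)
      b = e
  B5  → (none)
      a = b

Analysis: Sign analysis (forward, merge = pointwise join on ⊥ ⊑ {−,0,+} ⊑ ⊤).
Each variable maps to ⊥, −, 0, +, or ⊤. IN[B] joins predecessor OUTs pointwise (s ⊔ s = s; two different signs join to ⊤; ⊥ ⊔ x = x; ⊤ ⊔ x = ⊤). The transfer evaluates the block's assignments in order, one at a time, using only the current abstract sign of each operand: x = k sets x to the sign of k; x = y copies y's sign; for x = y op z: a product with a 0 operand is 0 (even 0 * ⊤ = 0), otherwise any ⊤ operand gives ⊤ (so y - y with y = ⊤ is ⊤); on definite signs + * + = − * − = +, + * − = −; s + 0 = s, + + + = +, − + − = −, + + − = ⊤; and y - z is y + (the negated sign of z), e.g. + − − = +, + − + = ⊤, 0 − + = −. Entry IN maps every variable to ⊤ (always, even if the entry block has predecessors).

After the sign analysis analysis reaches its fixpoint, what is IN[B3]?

Answer: {a: ⊤, b: +, c: -, d: -, e: ⊤, f: ⊤}

Trace:
Converged values:
  B0:  IN=(all ⊤)  OUT={b:+, c:+; rest ⊤}
  B1:  IN={b:+, c:+; rest ⊤}  OUT={b:+, c:+, d:-; rest ⊤}
  B2:  IN={b:+, c:+, d:-; rest ⊤}  OUT={b:+, c:-, d:-; rest ⊤}
  B3:  IN={b:+, c:-, d:-; rest ⊤}  OUT={a:-, b:+, c:-, d:-; rest ⊤}
  B4:  IN={a:-, b:+, c:-, d:-; rest ⊤}  OUT={a:-, c:-, d:-; rest ⊤}
  B5:  IN={a:-, c:-, d:-; rest ⊤}  OUT={c:-, d:-; rest ⊤}

Merge at B3: IN[B3] = OUT[B2] = {a: ⊤, b: +, c: -, d: -, e: ⊤, f: ⊤}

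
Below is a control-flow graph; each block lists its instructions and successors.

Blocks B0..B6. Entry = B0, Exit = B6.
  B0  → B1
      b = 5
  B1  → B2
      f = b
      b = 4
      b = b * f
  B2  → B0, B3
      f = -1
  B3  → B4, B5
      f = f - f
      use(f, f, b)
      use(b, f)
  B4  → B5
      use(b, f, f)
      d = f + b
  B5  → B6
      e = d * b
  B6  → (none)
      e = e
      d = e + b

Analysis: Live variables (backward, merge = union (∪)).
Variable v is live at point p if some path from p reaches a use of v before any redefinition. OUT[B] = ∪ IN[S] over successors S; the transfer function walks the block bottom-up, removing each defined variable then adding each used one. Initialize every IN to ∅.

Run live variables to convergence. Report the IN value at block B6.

Fixpoint table:
  B0:   IN={d}   OUT={b, d}
  B1:   IN={b, d}   OUT={b, d}
  B2:   IN={b, d}   OUT={b, d, f}
  B3:   IN={b, d, f}   OUT={b, d, f}
  B4:   IN={b, f}   OUT={b, d}
  B5:   IN={b, d}   OUT={b, e}
  B6:   IN={b, e}   OUT={}

B6 is the boundary node: OUT[B6] = {}
Applying B6's transfer function to that OUT value gives IN[B6] (row B6 above).

Answer: {b, e}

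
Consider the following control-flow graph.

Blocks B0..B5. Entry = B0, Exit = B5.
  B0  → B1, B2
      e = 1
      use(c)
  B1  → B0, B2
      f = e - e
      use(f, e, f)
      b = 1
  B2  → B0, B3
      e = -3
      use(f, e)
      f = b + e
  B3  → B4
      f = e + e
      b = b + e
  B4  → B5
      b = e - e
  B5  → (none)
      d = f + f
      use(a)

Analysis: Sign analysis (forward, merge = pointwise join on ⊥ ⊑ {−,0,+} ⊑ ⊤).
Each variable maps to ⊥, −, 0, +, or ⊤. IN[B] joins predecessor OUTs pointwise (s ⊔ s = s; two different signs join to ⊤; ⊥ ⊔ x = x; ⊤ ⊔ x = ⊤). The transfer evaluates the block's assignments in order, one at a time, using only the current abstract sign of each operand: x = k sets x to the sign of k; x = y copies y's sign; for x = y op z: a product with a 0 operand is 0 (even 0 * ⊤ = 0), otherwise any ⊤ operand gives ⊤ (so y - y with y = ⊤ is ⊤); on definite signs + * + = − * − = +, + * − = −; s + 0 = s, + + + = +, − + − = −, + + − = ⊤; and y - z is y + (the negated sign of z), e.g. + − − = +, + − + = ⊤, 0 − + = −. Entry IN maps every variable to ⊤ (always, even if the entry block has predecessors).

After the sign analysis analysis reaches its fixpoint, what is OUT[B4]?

Fixpoint table:
  B0: | IN=(all ⊤) | OUT={e:+; rest ⊤}
  B1: | IN={e:+; rest ⊤} | OUT={b:+, e:+; rest ⊤}
  B2: | IN={e:+; rest ⊤} | OUT={e:-; rest ⊤}
  B3: | IN={e:-; rest ⊤} | OUT={e:-, f:-; rest ⊤}
  B4: | IN={e:-, f:-; rest ⊤} | OUT={e:-, f:-; rest ⊤}
  B5: | IN={e:-, f:-; rest ⊤} | OUT={d:-, e:-, f:-; rest ⊤}

Merge at B4: IN[B4] = OUT[B3] = {a: ⊤, b: ⊤, c: ⊤, d: ⊤, e: -, f: -}
Applying B4's transfer function to that IN value gives OUT[B4] (row B4 above).

Answer: {a: ⊤, b: ⊤, c: ⊤, d: ⊤, e: -, f: -}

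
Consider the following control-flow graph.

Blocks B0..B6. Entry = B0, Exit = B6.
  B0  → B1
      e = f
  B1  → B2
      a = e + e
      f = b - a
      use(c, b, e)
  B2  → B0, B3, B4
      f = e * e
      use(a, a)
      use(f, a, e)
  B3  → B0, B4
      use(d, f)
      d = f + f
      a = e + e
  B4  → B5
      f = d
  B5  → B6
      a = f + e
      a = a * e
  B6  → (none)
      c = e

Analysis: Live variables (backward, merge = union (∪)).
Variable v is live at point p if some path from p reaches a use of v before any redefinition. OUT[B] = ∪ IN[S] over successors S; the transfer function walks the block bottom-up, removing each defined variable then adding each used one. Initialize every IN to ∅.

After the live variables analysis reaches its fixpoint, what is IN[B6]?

Answer: {e}

Working:
Per-block solution:
  B0:  IN={b, c, d, f}  OUT={b, c, d, e}
  B1:  IN={b, c, d, e}  OUT={a, b, c, d, e}
  B2:  IN={a, b, c, d, e}  OUT={b, c, d, e, f}
  B3:  IN={b, c, d, e, f}  OUT={b, c, d, e, f}
  B4:  IN={d, e}  OUT={e, f}
  B5:  IN={e, f}  OUT={e}
  B6:  IN={e}  OUT={}

B6 is the boundary node: OUT[B6] = {}
Applying B6's transfer function to that OUT value gives IN[B6] (row B6 above).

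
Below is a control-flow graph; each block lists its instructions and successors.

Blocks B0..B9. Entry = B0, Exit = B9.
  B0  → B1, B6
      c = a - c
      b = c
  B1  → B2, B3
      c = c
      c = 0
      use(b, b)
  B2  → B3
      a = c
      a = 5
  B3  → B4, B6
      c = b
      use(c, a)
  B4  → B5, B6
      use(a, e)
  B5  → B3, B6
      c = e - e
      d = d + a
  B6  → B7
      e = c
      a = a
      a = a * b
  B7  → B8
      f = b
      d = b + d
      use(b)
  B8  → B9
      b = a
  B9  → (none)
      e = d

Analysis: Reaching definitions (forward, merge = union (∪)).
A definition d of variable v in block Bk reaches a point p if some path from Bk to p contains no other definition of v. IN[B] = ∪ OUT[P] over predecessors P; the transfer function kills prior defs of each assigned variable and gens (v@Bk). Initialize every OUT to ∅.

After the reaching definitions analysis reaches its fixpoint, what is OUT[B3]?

Per-block solution:
  B0:   IN={}   OUT={b@B0, c@B0}
  B1:   IN={b@B0, c@B0}   OUT={b@B0, c@B1}
  B2:   IN={b@B0, c@B1}   OUT={a@B2, b@B0, c@B1}
  B3:   IN={a@B2, b@B0, c@B1, c@B5, d@B5}   OUT={a@B2, b@B0, c@B3, d@B5}
  B4:   IN={a@B2, b@B0, c@B3, d@B5}   OUT={a@B2, b@B0, c@B3, d@B5}
  B5:   IN={a@B2, b@B0, c@B3, d@B5}   OUT={a@B2, b@B0, c@B5, d@B5}
  B6:   IN={a@B2, b@B0, c@B0, c@B3, c@B5, d@B5}   OUT={a@B6, b@B0, c@B0, c@B3, c@B5, d@B5, e@B6}
  B7:   IN={a@B6, b@B0, c@B0, c@B3, c@B5, d@B5, e@B6}   OUT={a@B6, b@B0, c@B0, c@B3, c@B5, d@B7, e@B6, f@B7}
  B8:   IN={a@B6, b@B0, c@B0, c@B3, c@B5, d@B7, e@B6, f@B7}   OUT={a@B6, b@B8, c@B0, c@B3, c@B5, d@B7, e@B6, f@B7}
  B9:   IN={a@B6, b@B8, c@B0, c@B3, c@B5, d@B7, e@B6, f@B7}   OUT={a@B6, b@B8, c@B0, c@B3, c@B5, d@B7, e@B9, f@B7}

Merge at B3: IN[B3] = OUT[B1] ⊔ OUT[B2] ⊔ OUT[B5] = {a@B2, b@B0, c@B1, c@B5, d@B5}
Applying B3's transfer function to that IN value gives OUT[B3] (row B3 above).

Answer: {a@B2, b@B0, c@B3, d@B5}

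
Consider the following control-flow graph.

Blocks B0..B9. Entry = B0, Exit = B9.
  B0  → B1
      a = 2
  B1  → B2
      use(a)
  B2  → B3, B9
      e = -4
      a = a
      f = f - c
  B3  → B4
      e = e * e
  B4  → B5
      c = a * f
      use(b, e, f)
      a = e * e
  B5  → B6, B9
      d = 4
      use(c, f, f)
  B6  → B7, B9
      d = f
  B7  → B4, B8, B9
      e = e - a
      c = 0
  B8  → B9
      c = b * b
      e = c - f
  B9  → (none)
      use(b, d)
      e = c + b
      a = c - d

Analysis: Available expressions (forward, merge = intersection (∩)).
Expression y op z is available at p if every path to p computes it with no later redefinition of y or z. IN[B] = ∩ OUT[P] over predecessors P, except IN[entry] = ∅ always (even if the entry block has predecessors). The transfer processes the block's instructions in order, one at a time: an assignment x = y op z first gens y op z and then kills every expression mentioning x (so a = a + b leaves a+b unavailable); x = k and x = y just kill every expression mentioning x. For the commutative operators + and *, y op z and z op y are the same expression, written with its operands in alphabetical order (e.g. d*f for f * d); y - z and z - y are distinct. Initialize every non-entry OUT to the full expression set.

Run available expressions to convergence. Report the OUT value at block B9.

Answer: {b+c, c-d}

Trace:
Converged values:
  B0: | IN={} | OUT={}
  B1: | IN={} | OUT={}
  B2: | IN={} | OUT={}
  B3: | IN={} | OUT={}
  B4: | IN={} | OUT={e*e}
  B5: | IN={e*e} | OUT={e*e}
  B6: | IN={e*e} | OUT={e*e}
  B7: | IN={e*e} | OUT={}
  B8: | IN={} | OUT={b*b, c-f}
  B9: | IN={} | OUT={b+c, c-d}

Merge at B9: IN[B9] = OUT[B2] ∩ OUT[B5] ∩ OUT[B6] ∩ OUT[B7] ∩ OUT[B8] = {}
Applying B9's transfer function to that IN value gives OUT[B9] (row B9 above).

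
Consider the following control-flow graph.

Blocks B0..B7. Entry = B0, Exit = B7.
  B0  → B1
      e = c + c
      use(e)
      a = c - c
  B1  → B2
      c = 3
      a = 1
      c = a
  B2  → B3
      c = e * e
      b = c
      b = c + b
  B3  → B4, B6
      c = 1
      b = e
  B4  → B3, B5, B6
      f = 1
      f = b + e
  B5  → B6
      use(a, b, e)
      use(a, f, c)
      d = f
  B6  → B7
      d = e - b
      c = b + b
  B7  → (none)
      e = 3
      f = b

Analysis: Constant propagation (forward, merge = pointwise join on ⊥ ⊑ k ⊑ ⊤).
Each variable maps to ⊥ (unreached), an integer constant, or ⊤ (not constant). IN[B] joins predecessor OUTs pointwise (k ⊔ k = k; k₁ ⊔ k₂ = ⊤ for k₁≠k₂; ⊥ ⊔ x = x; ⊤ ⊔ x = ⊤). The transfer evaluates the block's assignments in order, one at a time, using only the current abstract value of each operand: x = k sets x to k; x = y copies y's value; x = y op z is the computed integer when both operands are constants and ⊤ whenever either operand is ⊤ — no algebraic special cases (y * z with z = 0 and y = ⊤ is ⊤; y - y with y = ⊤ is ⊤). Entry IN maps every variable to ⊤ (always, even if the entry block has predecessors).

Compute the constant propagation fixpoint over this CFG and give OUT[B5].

Fixpoint table:
  B0: | IN=(all ⊤) | OUT=(all ⊤)
  B1: | IN=(all ⊤) | OUT={a:1, c:1; rest ⊤}
  B2: | IN={a:1, c:1; rest ⊤} | OUT={a:1; rest ⊤}
  B3: | IN={a:1; rest ⊤} | OUT={a:1, c:1; rest ⊤}
  B4: | IN={a:1, c:1; rest ⊤} | OUT={a:1, c:1; rest ⊤}
  B5: | IN={a:1, c:1; rest ⊤} | OUT={a:1, c:1; rest ⊤}
  B6: | IN={a:1, c:1; rest ⊤} | OUT={a:1; rest ⊤}
  B7: | IN={a:1; rest ⊤} | OUT={a:1, e:3; rest ⊤}

Merge at B5: IN[B5] = OUT[B4] = {a: 1, b: ⊤, c: 1, d: ⊤, e: ⊤, f: ⊤}
Applying B5's transfer function to that IN value gives OUT[B5] (row B5 above).

Answer: {a: 1, b: ⊤, c: 1, d: ⊤, e: ⊤, f: ⊤}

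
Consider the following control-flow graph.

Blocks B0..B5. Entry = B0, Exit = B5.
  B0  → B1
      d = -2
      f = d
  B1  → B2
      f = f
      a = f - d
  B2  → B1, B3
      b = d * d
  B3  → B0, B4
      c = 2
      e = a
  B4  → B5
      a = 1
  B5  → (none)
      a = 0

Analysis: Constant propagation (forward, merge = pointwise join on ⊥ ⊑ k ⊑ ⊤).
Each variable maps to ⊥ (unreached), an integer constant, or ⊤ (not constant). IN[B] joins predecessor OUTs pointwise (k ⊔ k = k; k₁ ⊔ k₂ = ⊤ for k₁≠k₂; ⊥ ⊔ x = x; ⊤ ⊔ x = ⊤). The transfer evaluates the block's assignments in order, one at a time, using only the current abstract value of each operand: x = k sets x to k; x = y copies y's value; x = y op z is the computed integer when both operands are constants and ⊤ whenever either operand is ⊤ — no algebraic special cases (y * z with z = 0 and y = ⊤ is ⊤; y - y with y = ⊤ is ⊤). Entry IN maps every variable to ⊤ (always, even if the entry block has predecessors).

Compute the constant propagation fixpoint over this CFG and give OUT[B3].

Answer: {a: 0, b: 4, c: 2, d: -2, e: 0, f: -2}

Derivation:
Per-block solution:
  B0:   IN=(all ⊤)   OUT={d:-2, f:-2; rest ⊤}
  B1:   IN={d:-2, f:-2; rest ⊤}   OUT={a:0, d:-2, f:-2; rest ⊤}
  B2:   IN={a:0, d:-2, f:-2; rest ⊤}   OUT={a:0, b:4, d:-2, f:-2; rest ⊤}
  B3:   IN={a:0, b:4, d:-2, f:-2; rest ⊤}   OUT={a:0, b:4, c:2, d:-2, e:0, f:-2; rest ⊤}
  B4:   IN={a:0, b:4, c:2, d:-2, e:0, f:-2; rest ⊤}   OUT={a:1, b:4, c:2, d:-2, e:0, f:-2; rest ⊤}
  B5:   IN={a:1, b:4, c:2, d:-2, e:0, f:-2; rest ⊤}   OUT={a:0, b:4, c:2, d:-2, e:0, f:-2; rest ⊤}

Merge at B3: IN[B3] = OUT[B2] = {a: 0, b: 4, c: ⊤, d: -2, e: ⊤, f: -2}
Applying B3's transfer function to that IN value gives OUT[B3] (row B3 above).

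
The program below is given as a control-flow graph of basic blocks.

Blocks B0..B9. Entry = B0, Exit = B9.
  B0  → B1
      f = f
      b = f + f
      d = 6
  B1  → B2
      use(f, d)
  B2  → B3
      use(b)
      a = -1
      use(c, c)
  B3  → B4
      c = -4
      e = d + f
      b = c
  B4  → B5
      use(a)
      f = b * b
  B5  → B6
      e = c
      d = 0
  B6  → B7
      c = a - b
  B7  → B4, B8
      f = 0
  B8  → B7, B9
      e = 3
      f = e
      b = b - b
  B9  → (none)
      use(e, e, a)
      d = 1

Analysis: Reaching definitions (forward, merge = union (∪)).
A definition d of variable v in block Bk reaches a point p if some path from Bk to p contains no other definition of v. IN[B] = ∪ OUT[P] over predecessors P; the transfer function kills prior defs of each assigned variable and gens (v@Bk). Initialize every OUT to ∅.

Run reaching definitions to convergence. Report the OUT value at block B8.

Fixpoint table:
  B0:  IN={}  OUT={b@B0, d@B0, f@B0}
  B1:  IN={b@B0, d@B0, f@B0}  OUT={b@B0, d@B0, f@B0}
  B2:  IN={b@B0, d@B0, f@B0}  OUT={a@B2, b@B0, d@B0, f@B0}
  B3:  IN={a@B2, b@B0, d@B0, f@B0}  OUT={a@B2, b@B3, c@B3, d@B0, e@B3, f@B0}
  B4:  IN={a@B2, b@B3, b@B8, c@B3, c@B6, d@B0, d@B5, e@B3, e@B5, e@B8, f@B0, f@B7}  OUT={a@B2, b@B3, b@B8, c@B3, c@B6, d@B0, d@B5, e@B3, e@B5, e@B8, f@B4}
  B5:  IN={a@B2, b@B3, b@B8, c@B3, c@B6, d@B0, d@B5, e@B3, e@B5, e@B8, f@B4}  OUT={a@B2, b@B3, b@B8, c@B3, c@B6, d@B5, e@B5, f@B4}
  B6:  IN={a@B2, b@B3, b@B8, c@B3, c@B6, d@B5, e@B5, f@B4}  OUT={a@B2, b@B3, b@B8, c@B6, d@B5, e@B5, f@B4}
  B7:  IN={a@B2, b@B3, b@B8, c@B6, d@B5, e@B5, e@B8, f@B4, f@B8}  OUT={a@B2, b@B3, b@B8, c@B6, d@B5, e@B5, e@B8, f@B7}
  B8:  IN={a@B2, b@B3, b@B8, c@B6, d@B5, e@B5, e@B8, f@B7}  OUT={a@B2, b@B8, c@B6, d@B5, e@B8, f@B8}
  B9:  IN={a@B2, b@B8, c@B6, d@B5, e@B8, f@B8}  OUT={a@B2, b@B8, c@B6, d@B9, e@B8, f@B8}

Merge at B8: IN[B8] = OUT[B7] = {a@B2, b@B3, b@B8, c@B6, d@B5, e@B5, e@B8, f@B7}
Applying B8's transfer function to that IN value gives OUT[B8] (row B8 above).

Answer: {a@B2, b@B8, c@B6, d@B5, e@B8, f@B8}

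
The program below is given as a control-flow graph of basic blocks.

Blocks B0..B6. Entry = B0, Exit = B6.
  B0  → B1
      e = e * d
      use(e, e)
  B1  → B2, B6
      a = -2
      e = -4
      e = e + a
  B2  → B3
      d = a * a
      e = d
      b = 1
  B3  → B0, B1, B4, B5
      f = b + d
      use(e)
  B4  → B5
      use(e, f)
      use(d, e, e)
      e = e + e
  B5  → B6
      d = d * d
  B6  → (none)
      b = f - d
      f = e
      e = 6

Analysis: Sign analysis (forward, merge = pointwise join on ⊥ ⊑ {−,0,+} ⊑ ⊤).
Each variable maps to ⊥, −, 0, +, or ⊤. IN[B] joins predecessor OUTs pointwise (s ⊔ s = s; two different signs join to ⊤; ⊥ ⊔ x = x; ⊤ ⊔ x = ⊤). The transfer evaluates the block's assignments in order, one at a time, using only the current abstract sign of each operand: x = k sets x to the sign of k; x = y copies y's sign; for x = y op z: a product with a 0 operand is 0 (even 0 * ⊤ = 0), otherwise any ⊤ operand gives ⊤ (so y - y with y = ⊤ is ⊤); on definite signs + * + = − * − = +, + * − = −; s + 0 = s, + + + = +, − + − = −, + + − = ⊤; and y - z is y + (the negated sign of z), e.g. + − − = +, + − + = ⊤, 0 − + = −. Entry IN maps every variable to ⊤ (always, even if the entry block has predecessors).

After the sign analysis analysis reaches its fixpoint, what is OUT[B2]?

Converged values:
  B0:   IN=(all ⊤)   OUT=(all ⊤)
  B1:   IN=(all ⊤)   OUT={a:-, e:-; rest ⊤}
  B2:   IN={a:-, e:-; rest ⊤}   OUT={a:-, b:+, d:+, e:+; rest ⊤}
  B3:   IN={a:-, b:+, d:+, e:+; rest ⊤}   OUT={a:-, b:+, d:+, e:+, f:+; rest ⊤}
  B4:   IN={a:-, b:+, d:+, e:+, f:+; rest ⊤}   OUT={a:-, b:+, d:+, e:+, f:+; rest ⊤}
  B5:   IN={a:-, b:+, d:+, e:+, f:+; rest ⊤}   OUT={a:-, b:+, d:+, e:+, f:+; rest ⊤}
  B6:   IN={a:-; rest ⊤}   OUT={a:-, e:+; rest ⊤}

Merge at B2: IN[B2] = OUT[B1] = {a: -, b: ⊤, c: ⊤, d: ⊤, e: -, f: ⊤}
Applying B2's transfer function to that IN value gives OUT[B2] (row B2 above).

Answer: {a: -, b: +, c: ⊤, d: +, e: +, f: ⊤}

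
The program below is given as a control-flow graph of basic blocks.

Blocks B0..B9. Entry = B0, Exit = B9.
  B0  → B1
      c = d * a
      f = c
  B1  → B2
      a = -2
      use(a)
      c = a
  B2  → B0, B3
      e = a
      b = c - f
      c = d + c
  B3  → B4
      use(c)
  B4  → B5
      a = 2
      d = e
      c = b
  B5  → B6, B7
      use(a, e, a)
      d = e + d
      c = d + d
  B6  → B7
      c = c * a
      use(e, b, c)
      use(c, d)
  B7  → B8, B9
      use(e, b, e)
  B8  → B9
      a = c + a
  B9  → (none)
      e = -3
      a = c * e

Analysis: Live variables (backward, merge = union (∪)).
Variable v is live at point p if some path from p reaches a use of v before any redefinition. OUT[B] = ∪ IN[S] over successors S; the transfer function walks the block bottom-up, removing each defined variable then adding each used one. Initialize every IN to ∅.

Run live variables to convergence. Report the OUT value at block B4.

Per-block solution:
  B0:  IN={a, d}  OUT={d, f}
  B1:  IN={d, f}  OUT={a, c, d, f}
  B2:  IN={a, c, d, f}  OUT={a, b, c, d, e}
  B3:  IN={b, c, e}  OUT={b, e}
  B4:  IN={b, e}  OUT={a, b, d, e}
  B5:  IN={a, b, d, e}  OUT={a, b, c, d, e}
  B6:  IN={a, b, c, d, e}  OUT={a, b, c, e}
  B7:  IN={a, b, c, e}  OUT={a, c}
  B8:  IN={a, c}  OUT={c}
  B9:  IN={c}  OUT={}

Merge at B4: OUT[B4] = IN[B5] = {a, b, d, e}

Answer: {a, b, d, e}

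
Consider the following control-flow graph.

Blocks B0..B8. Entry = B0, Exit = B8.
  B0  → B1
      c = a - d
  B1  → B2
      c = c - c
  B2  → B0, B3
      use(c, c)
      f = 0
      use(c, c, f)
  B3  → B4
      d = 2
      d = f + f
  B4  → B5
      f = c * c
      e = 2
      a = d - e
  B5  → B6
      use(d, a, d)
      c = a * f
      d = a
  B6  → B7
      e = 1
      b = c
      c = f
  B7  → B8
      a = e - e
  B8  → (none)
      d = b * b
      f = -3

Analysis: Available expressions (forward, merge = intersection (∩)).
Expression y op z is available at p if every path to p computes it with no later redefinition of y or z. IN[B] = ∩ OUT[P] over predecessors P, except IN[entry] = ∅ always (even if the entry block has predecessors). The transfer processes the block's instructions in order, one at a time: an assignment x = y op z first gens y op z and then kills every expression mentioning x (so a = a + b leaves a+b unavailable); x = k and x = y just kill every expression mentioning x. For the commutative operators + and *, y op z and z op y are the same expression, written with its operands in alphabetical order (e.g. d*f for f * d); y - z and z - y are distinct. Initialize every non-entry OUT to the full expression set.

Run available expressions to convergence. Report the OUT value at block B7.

Converged values:
  B0:   IN={}   OUT={a-d}
  B1:   IN={a-d}   OUT={a-d}
  B2:   IN={a-d}   OUT={a-d}
  B3:   IN={a-d}   OUT={f+f}
  B4:   IN={f+f}   OUT={c*c, d-e}
  B5:   IN={c*c, d-e}   OUT={a*f}
  B6:   IN={a*f}   OUT={a*f}
  B7:   IN={a*f}   OUT={e-e}
  B8:   IN={e-e}   OUT={b*b, e-e}

Merge at B7: IN[B7] = OUT[B6] = {a*f}
Applying B7's transfer function to that IN value gives OUT[B7] (row B7 above).

Answer: {e-e}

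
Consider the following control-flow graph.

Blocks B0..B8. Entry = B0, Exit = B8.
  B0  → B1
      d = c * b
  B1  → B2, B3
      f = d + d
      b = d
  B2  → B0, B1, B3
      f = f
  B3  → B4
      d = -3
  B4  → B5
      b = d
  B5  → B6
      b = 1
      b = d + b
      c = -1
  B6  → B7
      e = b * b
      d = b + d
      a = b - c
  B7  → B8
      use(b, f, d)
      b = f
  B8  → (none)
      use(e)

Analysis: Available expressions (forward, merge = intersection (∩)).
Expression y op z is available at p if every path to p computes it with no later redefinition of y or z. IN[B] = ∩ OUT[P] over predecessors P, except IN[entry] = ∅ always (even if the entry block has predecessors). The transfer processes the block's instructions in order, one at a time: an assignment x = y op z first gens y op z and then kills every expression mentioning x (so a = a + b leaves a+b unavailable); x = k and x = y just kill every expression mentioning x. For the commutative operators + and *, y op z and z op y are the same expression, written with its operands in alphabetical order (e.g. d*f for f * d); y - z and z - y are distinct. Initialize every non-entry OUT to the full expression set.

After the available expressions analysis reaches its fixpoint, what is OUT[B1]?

Answer: {d+d}

Trace:
Fixpoint table:
  B0:  IN={}  OUT={b*c}
  B1:  IN={}  OUT={d+d}
  B2:  IN={d+d}  OUT={d+d}
  B3:  IN={d+d}  OUT={}
  B4:  IN={}  OUT={}
  B5:  IN={}  OUT={}
  B6:  IN={}  OUT={b*b, b-c}
  B7:  IN={b*b, b-c}  OUT={}
  B8:  IN={}  OUT={}

Merge at B1: IN[B1] = OUT[B0] ∩ OUT[B2] = {}
Applying B1's transfer function to that IN value gives OUT[B1] (row B1 above).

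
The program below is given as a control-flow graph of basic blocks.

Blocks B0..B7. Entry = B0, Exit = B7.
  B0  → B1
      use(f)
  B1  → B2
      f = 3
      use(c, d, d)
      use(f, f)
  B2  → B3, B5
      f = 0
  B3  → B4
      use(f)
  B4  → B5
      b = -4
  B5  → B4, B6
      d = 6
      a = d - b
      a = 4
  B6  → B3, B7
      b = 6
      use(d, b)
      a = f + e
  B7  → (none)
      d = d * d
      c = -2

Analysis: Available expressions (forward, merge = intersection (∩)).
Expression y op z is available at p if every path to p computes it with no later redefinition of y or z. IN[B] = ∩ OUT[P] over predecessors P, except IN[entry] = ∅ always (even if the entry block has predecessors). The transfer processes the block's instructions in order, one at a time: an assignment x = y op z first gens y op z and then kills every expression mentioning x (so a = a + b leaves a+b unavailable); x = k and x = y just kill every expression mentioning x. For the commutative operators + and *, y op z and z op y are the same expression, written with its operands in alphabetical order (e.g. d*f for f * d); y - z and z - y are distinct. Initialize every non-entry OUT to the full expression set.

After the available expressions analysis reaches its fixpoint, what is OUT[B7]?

Answer: {e+f}

Derivation:
Per-block solution:
  B0: | IN={} | OUT={}
  B1: | IN={} | OUT={}
  B2: | IN={} | OUT={}
  B3: | IN={} | OUT={}
  B4: | IN={} | OUT={}
  B5: | IN={} | OUT={d-b}
  B6: | IN={d-b} | OUT={e+f}
  B7: | IN={e+f} | OUT={e+f}

Merge at B7: IN[B7] = OUT[B6] = {e+f}
Applying B7's transfer function to that IN value gives OUT[B7] (row B7 above).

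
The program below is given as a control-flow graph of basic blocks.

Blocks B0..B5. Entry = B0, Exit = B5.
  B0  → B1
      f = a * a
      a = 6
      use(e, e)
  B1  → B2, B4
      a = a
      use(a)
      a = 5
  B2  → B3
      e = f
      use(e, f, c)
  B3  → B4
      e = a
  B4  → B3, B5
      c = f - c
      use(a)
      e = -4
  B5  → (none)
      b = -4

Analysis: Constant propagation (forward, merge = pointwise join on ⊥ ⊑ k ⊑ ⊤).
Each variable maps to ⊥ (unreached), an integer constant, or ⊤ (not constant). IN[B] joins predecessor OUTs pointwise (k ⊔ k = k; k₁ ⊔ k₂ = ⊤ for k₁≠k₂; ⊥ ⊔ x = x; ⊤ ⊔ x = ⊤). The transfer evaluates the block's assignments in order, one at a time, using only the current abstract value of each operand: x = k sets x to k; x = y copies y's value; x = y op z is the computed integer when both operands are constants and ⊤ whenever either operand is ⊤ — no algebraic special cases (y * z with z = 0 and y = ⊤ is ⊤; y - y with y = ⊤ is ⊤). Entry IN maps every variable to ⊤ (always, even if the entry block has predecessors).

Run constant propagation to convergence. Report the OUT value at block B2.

Converged values:
  B0: | IN=(all ⊤) | OUT={a:6; rest ⊤}
  B1: | IN={a:6; rest ⊤} | OUT={a:5; rest ⊤}
  B2: | IN={a:5; rest ⊤} | OUT={a:5; rest ⊤}
  B3: | IN={a:5; rest ⊤} | OUT={a:5, e:5; rest ⊤}
  B4: | IN={a:5; rest ⊤} | OUT={a:5, e:-4; rest ⊤}
  B5: | IN={a:5, e:-4; rest ⊤} | OUT={a:5, b:-4, e:-4; rest ⊤}

Merge at B2: IN[B2] = OUT[B1] = {a: 5, b: ⊤, c: ⊤, d: ⊤, e: ⊤, f: ⊤}
Applying B2's transfer function to that IN value gives OUT[B2] (row B2 above).

Answer: {a: 5, b: ⊤, c: ⊤, d: ⊤, e: ⊤, f: ⊤}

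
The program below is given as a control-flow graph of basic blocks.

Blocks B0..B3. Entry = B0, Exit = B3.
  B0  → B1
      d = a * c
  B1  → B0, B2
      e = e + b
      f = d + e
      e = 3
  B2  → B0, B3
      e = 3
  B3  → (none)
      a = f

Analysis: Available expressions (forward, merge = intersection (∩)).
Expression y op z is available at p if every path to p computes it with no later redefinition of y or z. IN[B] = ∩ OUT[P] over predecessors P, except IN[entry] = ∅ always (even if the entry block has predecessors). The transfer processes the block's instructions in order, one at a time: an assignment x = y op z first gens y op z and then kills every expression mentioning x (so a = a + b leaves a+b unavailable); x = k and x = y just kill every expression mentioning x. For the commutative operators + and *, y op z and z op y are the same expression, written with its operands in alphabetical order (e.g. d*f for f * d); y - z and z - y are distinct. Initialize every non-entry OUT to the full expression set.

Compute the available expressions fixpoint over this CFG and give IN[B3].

Answer: {a*c}

Working:
Per-block solution:
  B0:  IN={}  OUT={a*c}
  B1:  IN={a*c}  OUT={a*c}
  B2:  IN={a*c}  OUT={a*c}
  B3:  IN={a*c}  OUT={}

Merge at B3: IN[B3] = OUT[B2] = {a*c}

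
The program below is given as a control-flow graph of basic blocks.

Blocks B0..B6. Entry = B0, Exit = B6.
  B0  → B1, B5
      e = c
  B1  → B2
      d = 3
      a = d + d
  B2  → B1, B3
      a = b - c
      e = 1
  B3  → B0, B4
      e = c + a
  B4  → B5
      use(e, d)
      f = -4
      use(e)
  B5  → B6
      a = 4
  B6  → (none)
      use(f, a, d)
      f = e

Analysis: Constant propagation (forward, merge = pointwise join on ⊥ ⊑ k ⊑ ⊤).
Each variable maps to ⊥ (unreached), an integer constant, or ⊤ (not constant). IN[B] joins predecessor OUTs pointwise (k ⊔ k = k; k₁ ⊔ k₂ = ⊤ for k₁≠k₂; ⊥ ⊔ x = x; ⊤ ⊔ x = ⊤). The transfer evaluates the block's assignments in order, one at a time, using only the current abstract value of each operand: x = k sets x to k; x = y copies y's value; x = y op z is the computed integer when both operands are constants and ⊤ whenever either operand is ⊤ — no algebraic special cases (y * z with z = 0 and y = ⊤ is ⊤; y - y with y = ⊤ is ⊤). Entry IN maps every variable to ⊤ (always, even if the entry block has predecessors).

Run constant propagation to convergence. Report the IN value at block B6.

Answer: {a: 4, b: ⊤, c: ⊤, d: ⊤, e: ⊤, f: ⊤}

Working:
Fixpoint table:
  B0:  IN=(all ⊤)  OUT=(all ⊤)
  B1:  IN=(all ⊤)  OUT={a:6, d:3; rest ⊤}
  B2:  IN={a:6, d:3; rest ⊤}  OUT={d:3, e:1; rest ⊤}
  B3:  IN={d:3, e:1; rest ⊤}  OUT={d:3; rest ⊤}
  B4:  IN={d:3; rest ⊤}  OUT={d:3, f:-4; rest ⊤}
  B5:  IN=(all ⊤)  OUT={a:4; rest ⊤}
  B6:  IN={a:4; rest ⊤}  OUT={a:4; rest ⊤}

Merge at B6: IN[B6] = OUT[B5] = {a: 4, b: ⊤, c: ⊤, d: ⊤, e: ⊤, f: ⊤}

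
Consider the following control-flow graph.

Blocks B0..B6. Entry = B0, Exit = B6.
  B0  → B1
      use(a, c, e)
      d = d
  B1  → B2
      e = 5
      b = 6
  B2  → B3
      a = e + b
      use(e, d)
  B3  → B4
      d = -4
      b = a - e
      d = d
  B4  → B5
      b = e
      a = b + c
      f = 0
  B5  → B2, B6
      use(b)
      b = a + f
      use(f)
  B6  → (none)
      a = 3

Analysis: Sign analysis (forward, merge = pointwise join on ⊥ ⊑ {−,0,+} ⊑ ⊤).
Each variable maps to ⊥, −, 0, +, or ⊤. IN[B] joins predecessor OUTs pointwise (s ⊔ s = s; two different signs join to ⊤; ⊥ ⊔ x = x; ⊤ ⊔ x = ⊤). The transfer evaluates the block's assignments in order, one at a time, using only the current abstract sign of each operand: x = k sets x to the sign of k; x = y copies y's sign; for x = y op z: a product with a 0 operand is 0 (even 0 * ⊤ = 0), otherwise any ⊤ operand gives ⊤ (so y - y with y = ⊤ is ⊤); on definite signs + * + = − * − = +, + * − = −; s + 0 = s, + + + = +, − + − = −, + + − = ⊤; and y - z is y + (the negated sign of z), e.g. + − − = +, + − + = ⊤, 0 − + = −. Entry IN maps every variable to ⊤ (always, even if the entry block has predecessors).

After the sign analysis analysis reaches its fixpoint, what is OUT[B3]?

Answer: {a: ⊤, b: ⊤, c: ⊤, d: -, e: +, f: ⊤}

Trace:
Converged values:
  B0:   IN=(all ⊤)   OUT=(all ⊤)
  B1:   IN=(all ⊤)   OUT={b:+, e:+; rest ⊤}
  B2:   IN={e:+; rest ⊤}   OUT={e:+; rest ⊤}
  B3:   IN={e:+; rest ⊤}   OUT={d:-, e:+; rest ⊤}
  B4:   IN={d:-, e:+; rest ⊤}   OUT={b:+, d:-, e:+, f:0; rest ⊤}
  B5:   IN={b:+, d:-, e:+, f:0; rest ⊤}   OUT={d:-, e:+, f:0; rest ⊤}
  B6:   IN={d:-, e:+, f:0; rest ⊤}   OUT={a:+, d:-, e:+, f:0; rest ⊤}

Merge at B3: IN[B3] = OUT[B2] = {a: ⊤, b: ⊤, c: ⊤, d: ⊤, e: +, f: ⊤}
Applying B3's transfer function to that IN value gives OUT[B3] (row B3 above).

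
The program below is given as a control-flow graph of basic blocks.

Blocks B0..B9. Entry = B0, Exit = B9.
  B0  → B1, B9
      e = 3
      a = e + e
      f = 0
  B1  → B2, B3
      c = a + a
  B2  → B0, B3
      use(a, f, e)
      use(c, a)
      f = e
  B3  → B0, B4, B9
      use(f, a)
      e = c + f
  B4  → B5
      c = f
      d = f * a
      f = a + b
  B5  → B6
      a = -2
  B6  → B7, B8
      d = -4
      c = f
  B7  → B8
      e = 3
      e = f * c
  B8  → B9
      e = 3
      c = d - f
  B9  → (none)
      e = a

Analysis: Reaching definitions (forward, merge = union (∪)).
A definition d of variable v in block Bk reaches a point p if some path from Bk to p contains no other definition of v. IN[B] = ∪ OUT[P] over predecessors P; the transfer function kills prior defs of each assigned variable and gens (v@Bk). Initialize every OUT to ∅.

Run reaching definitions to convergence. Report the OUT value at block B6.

Answer: {a@B5, c@B6, d@B6, e@B3, f@B4}

Trace:
Per-block solution:
  B0: | IN={a@B0, c@B1, e@B0, e@B3, f@B0, f@B2} | OUT={a@B0, c@B1, e@B0, f@B0}
  B1: | IN={a@B0, c@B1, e@B0, f@B0} | OUT={a@B0, c@B1, e@B0, f@B0}
  B2: | IN={a@B0, c@B1, e@B0, f@B0} | OUT={a@B0, c@B1, e@B0, f@B2}
  B3: | IN={a@B0, c@B1, e@B0, f@B0, f@B2} | OUT={a@B0, c@B1, e@B3, f@B0, f@B2}
  B4: | IN={a@B0, c@B1, e@B3, f@B0, f@B2} | OUT={a@B0, c@B4, d@B4, e@B3, f@B4}
  B5: | IN={a@B0, c@B4, d@B4, e@B3, f@B4} | OUT={a@B5, c@B4, d@B4, e@B3, f@B4}
  B6: | IN={a@B5, c@B4, d@B4, e@B3, f@B4} | OUT={a@B5, c@B6, d@B6, e@B3, f@B4}
  B7: | IN={a@B5, c@B6, d@B6, e@B3, f@B4} | OUT={a@B5, c@B6, d@B6, e@B7, f@B4}
  B8: | IN={a@B5, c@B6, d@B6, e@B3, e@B7, f@B4} | OUT={a@B5, c@B8, d@B6, e@B8, f@B4}
  B9: | IN={a@B0, a@B5, c@B1, c@B8, d@B6, e@B0, e@B3, e@B8, f@B0, f@B2, f@B4} | OUT={a@B0, a@B5, c@B1, c@B8, d@B6, e@B9, f@B0, f@B2, f@B4}

Merge at B6: IN[B6] = OUT[B5] = {a@B5, c@B4, d@B4, e@B3, f@B4}
Applying B6's transfer function to that IN value gives OUT[B6] (row B6 above).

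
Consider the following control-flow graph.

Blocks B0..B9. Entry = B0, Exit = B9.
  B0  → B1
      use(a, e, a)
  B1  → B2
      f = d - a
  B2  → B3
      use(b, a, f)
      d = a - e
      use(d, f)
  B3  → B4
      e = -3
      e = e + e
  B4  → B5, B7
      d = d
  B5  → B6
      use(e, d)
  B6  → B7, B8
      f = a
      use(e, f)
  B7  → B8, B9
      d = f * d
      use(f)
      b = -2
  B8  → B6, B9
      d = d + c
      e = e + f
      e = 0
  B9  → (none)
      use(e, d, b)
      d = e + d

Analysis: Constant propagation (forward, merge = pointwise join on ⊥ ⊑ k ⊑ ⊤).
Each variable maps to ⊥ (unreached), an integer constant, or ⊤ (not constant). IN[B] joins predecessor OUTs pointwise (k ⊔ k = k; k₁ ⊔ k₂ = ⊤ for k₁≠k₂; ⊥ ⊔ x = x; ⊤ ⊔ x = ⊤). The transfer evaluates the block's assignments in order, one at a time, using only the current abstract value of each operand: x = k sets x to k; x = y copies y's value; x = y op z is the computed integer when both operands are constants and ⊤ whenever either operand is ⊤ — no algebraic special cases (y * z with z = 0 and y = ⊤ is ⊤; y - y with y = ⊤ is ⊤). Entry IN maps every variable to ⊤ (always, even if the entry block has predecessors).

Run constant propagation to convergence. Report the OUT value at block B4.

Answer: {a: ⊤, b: ⊤, c: ⊤, d: ⊤, e: -6, f: ⊤}

Trace:
Fixpoint table:
  B0:   IN=(all ⊤)   OUT=(all ⊤)
  B1:   IN=(all ⊤)   OUT=(all ⊤)
  B2:   IN=(all ⊤)   OUT=(all ⊤)
  B3:   IN=(all ⊤)   OUT={e:-6; rest ⊤}
  B4:   IN={e:-6; rest ⊤}   OUT={e:-6; rest ⊤}
  B5:   IN={e:-6; rest ⊤}   OUT={e:-6; rest ⊤}
  B6:   IN=(all ⊤)   OUT=(all ⊤)
  B7:   IN=(all ⊤)   OUT={b:-2; rest ⊤}
  B8:   IN=(all ⊤)   OUT={e:0; rest ⊤}
  B9:   IN=(all ⊤)   OUT=(all ⊤)

Merge at B4: IN[B4] = OUT[B3] = {a: ⊤, b: ⊤, c: ⊤, d: ⊤, e: -6, f: ⊤}
Applying B4's transfer function to that IN value gives OUT[B4] (row B4 above).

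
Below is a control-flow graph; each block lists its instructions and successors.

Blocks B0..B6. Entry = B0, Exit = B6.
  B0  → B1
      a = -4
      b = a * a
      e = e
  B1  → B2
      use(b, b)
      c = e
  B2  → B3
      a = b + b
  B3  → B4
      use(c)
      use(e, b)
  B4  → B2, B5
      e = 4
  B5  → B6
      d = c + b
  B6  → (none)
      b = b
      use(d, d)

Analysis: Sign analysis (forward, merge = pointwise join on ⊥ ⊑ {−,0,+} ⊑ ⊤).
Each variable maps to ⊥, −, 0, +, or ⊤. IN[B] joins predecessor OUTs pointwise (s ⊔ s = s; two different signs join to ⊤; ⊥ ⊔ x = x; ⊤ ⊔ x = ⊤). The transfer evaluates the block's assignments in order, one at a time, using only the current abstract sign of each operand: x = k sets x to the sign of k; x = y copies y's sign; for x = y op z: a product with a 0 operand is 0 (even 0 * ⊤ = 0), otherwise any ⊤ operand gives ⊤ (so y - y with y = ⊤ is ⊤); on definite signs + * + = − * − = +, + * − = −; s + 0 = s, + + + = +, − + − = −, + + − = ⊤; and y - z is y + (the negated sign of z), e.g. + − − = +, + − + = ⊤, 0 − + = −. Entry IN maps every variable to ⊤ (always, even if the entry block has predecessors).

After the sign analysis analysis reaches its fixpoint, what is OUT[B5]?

Answer: {a: +, b: +, c: ⊤, d: ⊤, e: +, f: ⊤}

Trace:
Per-block solution:
  B0:   IN=(all ⊤)   OUT={a:-, b:+; rest ⊤}
  B1:   IN={a:-, b:+; rest ⊤}   OUT={a:-, b:+; rest ⊤}
  B2:   IN={b:+; rest ⊤}   OUT={a:+, b:+; rest ⊤}
  B3:   IN={a:+, b:+; rest ⊤}   OUT={a:+, b:+; rest ⊤}
  B4:   IN={a:+, b:+; rest ⊤}   OUT={a:+, b:+, e:+; rest ⊤}
  B5:   IN={a:+, b:+, e:+; rest ⊤}   OUT={a:+, b:+, e:+; rest ⊤}
  B6:   IN={a:+, b:+, e:+; rest ⊤}   OUT={a:+, b:+, e:+; rest ⊤}

Merge at B5: IN[B5] = OUT[B4] = {a: +, b: +, c: ⊤, d: ⊤, e: +, f: ⊤}
Applying B5's transfer function to that IN value gives OUT[B5] (row B5 above).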